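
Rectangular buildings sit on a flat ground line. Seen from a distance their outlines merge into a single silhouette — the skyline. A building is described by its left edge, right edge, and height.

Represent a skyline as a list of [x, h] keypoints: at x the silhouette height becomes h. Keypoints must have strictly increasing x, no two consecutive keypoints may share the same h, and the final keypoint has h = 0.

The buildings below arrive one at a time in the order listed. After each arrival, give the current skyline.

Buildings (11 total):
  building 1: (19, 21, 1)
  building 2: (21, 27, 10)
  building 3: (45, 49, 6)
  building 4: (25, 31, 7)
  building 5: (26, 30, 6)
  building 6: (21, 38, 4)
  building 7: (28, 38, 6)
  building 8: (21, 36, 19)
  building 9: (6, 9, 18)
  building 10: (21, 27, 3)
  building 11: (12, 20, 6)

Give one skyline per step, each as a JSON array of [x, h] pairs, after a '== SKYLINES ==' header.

== SKYLINES ==
[[19,1],[21,0]]
[[19,1],[21,10],[27,0]]
[[19,1],[21,10],[27,0],[45,6],[49,0]]
[[19,1],[21,10],[27,7],[31,0],[45,6],[49,0]]
[[19,1],[21,10],[27,7],[31,0],[45,6],[49,0]]
[[19,1],[21,10],[27,7],[31,4],[38,0],[45,6],[49,0]]
[[19,1],[21,10],[27,7],[31,6],[38,0],[45,6],[49,0]]
[[19,1],[21,19],[36,6],[38,0],[45,6],[49,0]]
[[6,18],[9,0],[19,1],[21,19],[36,6],[38,0],[45,6],[49,0]]
[[6,18],[9,0],[19,1],[21,19],[36,6],[38,0],[45,6],[49,0]]
[[6,18],[9,0],[12,6],[20,1],[21,19],[36,6],[38,0],[45,6],[49,0]]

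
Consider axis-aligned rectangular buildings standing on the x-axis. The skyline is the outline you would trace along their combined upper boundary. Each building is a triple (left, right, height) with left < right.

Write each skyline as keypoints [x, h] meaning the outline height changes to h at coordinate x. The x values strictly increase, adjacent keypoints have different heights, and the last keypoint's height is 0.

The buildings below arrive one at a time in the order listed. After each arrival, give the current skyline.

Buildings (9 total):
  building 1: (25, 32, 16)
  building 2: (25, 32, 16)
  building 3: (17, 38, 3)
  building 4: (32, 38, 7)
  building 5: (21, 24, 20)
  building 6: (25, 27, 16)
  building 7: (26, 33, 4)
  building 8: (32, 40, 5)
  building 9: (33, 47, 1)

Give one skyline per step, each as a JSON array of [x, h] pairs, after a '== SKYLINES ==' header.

== SKYLINES ==
[[25,16],[32,0]]
[[25,16],[32,0]]
[[17,3],[25,16],[32,3],[38,0]]
[[17,3],[25,16],[32,7],[38,0]]
[[17,3],[21,20],[24,3],[25,16],[32,7],[38,0]]
[[17,3],[21,20],[24,3],[25,16],[32,7],[38,0]]
[[17,3],[21,20],[24,3],[25,16],[32,7],[38,0]]
[[17,3],[21,20],[24,3],[25,16],[32,7],[38,5],[40,0]]
[[17,3],[21,20],[24,3],[25,16],[32,7],[38,5],[40,1],[47,0]]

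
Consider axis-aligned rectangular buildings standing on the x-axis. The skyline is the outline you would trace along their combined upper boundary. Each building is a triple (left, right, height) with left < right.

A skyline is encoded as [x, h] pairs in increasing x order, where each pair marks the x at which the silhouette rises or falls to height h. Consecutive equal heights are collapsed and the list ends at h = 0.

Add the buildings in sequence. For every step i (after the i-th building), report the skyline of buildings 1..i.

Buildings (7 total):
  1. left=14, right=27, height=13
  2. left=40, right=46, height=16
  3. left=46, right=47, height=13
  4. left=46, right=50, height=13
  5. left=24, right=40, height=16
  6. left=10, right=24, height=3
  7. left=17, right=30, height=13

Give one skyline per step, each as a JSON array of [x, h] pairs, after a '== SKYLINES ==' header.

== SKYLINES ==
[[14,13],[27,0]]
[[14,13],[27,0],[40,16],[46,0]]
[[14,13],[27,0],[40,16],[46,13],[47,0]]
[[14,13],[27,0],[40,16],[46,13],[50,0]]
[[14,13],[24,16],[46,13],[50,0]]
[[10,3],[14,13],[24,16],[46,13],[50,0]]
[[10,3],[14,13],[24,16],[46,13],[50,0]]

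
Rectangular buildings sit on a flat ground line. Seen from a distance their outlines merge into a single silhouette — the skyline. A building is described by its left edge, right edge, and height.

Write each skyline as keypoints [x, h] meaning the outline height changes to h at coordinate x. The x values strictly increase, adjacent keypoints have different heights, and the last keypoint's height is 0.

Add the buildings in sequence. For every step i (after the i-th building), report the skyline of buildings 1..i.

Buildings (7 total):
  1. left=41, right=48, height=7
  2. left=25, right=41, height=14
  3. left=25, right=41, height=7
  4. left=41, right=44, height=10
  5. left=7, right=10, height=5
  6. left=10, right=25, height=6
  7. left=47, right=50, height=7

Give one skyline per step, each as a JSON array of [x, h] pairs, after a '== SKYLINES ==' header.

== SKYLINES ==
[[41,7],[48,0]]
[[25,14],[41,7],[48,0]]
[[25,14],[41,7],[48,0]]
[[25,14],[41,10],[44,7],[48,0]]
[[7,5],[10,0],[25,14],[41,10],[44,7],[48,0]]
[[7,5],[10,6],[25,14],[41,10],[44,7],[48,0]]
[[7,5],[10,6],[25,14],[41,10],[44,7],[50,0]]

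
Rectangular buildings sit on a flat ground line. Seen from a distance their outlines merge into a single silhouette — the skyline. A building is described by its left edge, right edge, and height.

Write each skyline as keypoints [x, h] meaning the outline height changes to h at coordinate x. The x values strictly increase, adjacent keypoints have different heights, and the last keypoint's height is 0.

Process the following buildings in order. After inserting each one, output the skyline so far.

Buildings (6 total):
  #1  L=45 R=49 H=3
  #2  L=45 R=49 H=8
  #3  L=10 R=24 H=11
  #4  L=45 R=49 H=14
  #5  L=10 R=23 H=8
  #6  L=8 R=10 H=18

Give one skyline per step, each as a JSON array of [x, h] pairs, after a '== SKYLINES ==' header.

== SKYLINES ==
[[45,3],[49,0]]
[[45,8],[49,0]]
[[10,11],[24,0],[45,8],[49,0]]
[[10,11],[24,0],[45,14],[49,0]]
[[10,11],[24,0],[45,14],[49,0]]
[[8,18],[10,11],[24,0],[45,14],[49,0]]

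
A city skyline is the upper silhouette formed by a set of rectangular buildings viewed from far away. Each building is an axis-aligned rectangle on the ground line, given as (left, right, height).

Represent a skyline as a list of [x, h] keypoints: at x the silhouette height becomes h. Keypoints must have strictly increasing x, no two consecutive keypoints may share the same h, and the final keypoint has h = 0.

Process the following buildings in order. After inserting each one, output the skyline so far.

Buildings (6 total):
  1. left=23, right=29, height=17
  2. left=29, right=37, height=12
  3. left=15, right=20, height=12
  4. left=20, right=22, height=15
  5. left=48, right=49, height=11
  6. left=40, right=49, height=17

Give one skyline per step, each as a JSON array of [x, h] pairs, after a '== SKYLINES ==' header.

== SKYLINES ==
[[23,17],[29,0]]
[[23,17],[29,12],[37,0]]
[[15,12],[20,0],[23,17],[29,12],[37,0]]
[[15,12],[20,15],[22,0],[23,17],[29,12],[37,0]]
[[15,12],[20,15],[22,0],[23,17],[29,12],[37,0],[48,11],[49,0]]
[[15,12],[20,15],[22,0],[23,17],[29,12],[37,0],[40,17],[49,0]]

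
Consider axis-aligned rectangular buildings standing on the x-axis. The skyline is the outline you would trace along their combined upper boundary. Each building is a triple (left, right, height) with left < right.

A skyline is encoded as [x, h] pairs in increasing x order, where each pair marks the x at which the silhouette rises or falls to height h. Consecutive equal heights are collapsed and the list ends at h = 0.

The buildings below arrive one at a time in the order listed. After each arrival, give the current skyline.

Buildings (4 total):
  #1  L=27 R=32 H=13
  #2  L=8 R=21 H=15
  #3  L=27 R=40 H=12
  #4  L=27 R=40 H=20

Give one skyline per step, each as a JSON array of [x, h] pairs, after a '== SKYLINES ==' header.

== SKYLINES ==
[[27,13],[32,0]]
[[8,15],[21,0],[27,13],[32,0]]
[[8,15],[21,0],[27,13],[32,12],[40,0]]
[[8,15],[21,0],[27,20],[40,0]]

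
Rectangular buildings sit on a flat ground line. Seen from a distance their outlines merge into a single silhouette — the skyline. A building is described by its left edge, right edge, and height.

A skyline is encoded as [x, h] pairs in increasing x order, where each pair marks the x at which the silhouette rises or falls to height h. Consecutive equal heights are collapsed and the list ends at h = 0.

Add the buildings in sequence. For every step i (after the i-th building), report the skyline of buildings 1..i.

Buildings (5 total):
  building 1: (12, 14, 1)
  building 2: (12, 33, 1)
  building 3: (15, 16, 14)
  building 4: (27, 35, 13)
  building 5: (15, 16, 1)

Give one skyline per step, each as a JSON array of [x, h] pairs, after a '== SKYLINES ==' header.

== SKYLINES ==
[[12,1],[14,0]]
[[12,1],[33,0]]
[[12,1],[15,14],[16,1],[33,0]]
[[12,1],[15,14],[16,1],[27,13],[35,0]]
[[12,1],[15,14],[16,1],[27,13],[35,0]]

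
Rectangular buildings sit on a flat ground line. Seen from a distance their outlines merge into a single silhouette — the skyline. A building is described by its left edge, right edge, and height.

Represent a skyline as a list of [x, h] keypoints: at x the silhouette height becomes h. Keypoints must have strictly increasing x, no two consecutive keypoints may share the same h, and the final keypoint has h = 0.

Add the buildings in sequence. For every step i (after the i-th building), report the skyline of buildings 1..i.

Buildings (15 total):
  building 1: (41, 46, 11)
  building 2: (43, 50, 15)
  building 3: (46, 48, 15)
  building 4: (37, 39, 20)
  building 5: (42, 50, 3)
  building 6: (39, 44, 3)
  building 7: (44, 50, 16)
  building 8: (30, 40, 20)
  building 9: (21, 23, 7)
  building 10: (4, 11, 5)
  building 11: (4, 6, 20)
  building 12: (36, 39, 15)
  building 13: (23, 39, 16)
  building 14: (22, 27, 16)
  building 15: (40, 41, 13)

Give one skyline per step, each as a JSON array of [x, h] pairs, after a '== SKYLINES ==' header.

== SKYLINES ==
[[41,11],[46,0]]
[[41,11],[43,15],[50,0]]
[[41,11],[43,15],[50,0]]
[[37,20],[39,0],[41,11],[43,15],[50,0]]
[[37,20],[39,0],[41,11],[43,15],[50,0]]
[[37,20],[39,3],[41,11],[43,15],[50,0]]
[[37,20],[39,3],[41,11],[43,15],[44,16],[50,0]]
[[30,20],[40,3],[41,11],[43,15],[44,16],[50,0]]
[[21,7],[23,0],[30,20],[40,3],[41,11],[43,15],[44,16],[50,0]]
[[4,5],[11,0],[21,7],[23,0],[30,20],[40,3],[41,11],[43,15],[44,16],[50,0]]
[[4,20],[6,5],[11,0],[21,7],[23,0],[30,20],[40,3],[41,11],[43,15],[44,16],[50,0]]
[[4,20],[6,5],[11,0],[21,7],[23,0],[30,20],[40,3],[41,11],[43,15],[44,16],[50,0]]
[[4,20],[6,5],[11,0],[21,7],[23,16],[30,20],[40,3],[41,11],[43,15],[44,16],[50,0]]
[[4,20],[6,5],[11,0],[21,7],[22,16],[30,20],[40,3],[41,11],[43,15],[44,16],[50,0]]
[[4,20],[6,5],[11,0],[21,7],[22,16],[30,20],[40,13],[41,11],[43,15],[44,16],[50,0]]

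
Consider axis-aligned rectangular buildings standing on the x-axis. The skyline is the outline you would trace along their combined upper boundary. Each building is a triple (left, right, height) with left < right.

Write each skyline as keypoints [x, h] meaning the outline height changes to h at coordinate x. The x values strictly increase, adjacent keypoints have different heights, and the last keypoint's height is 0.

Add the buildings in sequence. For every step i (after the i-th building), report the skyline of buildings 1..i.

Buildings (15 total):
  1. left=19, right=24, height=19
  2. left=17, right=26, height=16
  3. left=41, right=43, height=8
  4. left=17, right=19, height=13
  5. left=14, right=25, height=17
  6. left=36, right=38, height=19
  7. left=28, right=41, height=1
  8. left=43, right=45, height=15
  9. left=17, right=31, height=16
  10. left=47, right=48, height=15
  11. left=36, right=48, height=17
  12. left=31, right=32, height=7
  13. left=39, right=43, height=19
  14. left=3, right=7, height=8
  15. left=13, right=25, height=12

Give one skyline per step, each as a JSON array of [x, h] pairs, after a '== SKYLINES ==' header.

== SKYLINES ==
[[19,19],[24,0]]
[[17,16],[19,19],[24,16],[26,0]]
[[17,16],[19,19],[24,16],[26,0],[41,8],[43,0]]
[[17,16],[19,19],[24,16],[26,0],[41,8],[43,0]]
[[14,17],[19,19],[24,17],[25,16],[26,0],[41,8],[43,0]]
[[14,17],[19,19],[24,17],[25,16],[26,0],[36,19],[38,0],[41,8],[43,0]]
[[14,17],[19,19],[24,17],[25,16],[26,0],[28,1],[36,19],[38,1],[41,8],[43,0]]
[[14,17],[19,19],[24,17],[25,16],[26,0],[28,1],[36,19],[38,1],[41,8],[43,15],[45,0]]
[[14,17],[19,19],[24,17],[25,16],[31,1],[36,19],[38,1],[41,8],[43,15],[45,0]]
[[14,17],[19,19],[24,17],[25,16],[31,1],[36,19],[38,1],[41,8],[43,15],[45,0],[47,15],[48,0]]
[[14,17],[19,19],[24,17],[25,16],[31,1],[36,19],[38,17],[48,0]]
[[14,17],[19,19],[24,17],[25,16],[31,7],[32,1],[36,19],[38,17],[48,0]]
[[14,17],[19,19],[24,17],[25,16],[31,7],[32,1],[36,19],[38,17],[39,19],[43,17],[48,0]]
[[3,8],[7,0],[14,17],[19,19],[24,17],[25,16],[31,7],[32,1],[36,19],[38,17],[39,19],[43,17],[48,0]]
[[3,8],[7,0],[13,12],[14,17],[19,19],[24,17],[25,16],[31,7],[32,1],[36,19],[38,17],[39,19],[43,17],[48,0]]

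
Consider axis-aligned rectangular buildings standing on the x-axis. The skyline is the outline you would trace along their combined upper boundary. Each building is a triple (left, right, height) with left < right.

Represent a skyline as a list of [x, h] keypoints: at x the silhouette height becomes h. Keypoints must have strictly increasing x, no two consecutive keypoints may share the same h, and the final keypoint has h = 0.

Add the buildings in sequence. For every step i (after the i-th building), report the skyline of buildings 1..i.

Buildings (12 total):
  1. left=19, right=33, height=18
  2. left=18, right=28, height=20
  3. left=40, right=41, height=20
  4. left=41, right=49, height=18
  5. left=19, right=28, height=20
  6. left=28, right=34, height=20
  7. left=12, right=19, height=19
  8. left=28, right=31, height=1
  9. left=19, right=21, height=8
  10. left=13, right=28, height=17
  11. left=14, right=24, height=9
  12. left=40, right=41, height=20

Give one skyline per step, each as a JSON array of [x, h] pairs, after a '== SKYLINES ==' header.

== SKYLINES ==
[[19,18],[33,0]]
[[18,20],[28,18],[33,0]]
[[18,20],[28,18],[33,0],[40,20],[41,0]]
[[18,20],[28,18],[33,0],[40,20],[41,18],[49,0]]
[[18,20],[28,18],[33,0],[40,20],[41,18],[49,0]]
[[18,20],[34,0],[40,20],[41,18],[49,0]]
[[12,19],[18,20],[34,0],[40,20],[41,18],[49,0]]
[[12,19],[18,20],[34,0],[40,20],[41,18],[49,0]]
[[12,19],[18,20],[34,0],[40,20],[41,18],[49,0]]
[[12,19],[18,20],[34,0],[40,20],[41,18],[49,0]]
[[12,19],[18,20],[34,0],[40,20],[41,18],[49,0]]
[[12,19],[18,20],[34,0],[40,20],[41,18],[49,0]]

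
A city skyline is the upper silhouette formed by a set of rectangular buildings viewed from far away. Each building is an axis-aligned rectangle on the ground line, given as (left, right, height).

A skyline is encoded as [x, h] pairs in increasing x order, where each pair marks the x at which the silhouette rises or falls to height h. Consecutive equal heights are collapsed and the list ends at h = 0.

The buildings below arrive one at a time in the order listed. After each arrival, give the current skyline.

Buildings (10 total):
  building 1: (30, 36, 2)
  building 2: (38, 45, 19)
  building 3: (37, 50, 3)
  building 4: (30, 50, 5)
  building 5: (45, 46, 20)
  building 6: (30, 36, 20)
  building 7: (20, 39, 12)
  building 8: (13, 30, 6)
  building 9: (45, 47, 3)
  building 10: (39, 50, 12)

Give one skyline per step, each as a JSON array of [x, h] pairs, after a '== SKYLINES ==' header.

== SKYLINES ==
[[30,2],[36,0]]
[[30,2],[36,0],[38,19],[45,0]]
[[30,2],[36,0],[37,3],[38,19],[45,3],[50,0]]
[[30,5],[38,19],[45,5],[50,0]]
[[30,5],[38,19],[45,20],[46,5],[50,0]]
[[30,20],[36,5],[38,19],[45,20],[46,5],[50,0]]
[[20,12],[30,20],[36,12],[38,19],[45,20],[46,5],[50,0]]
[[13,6],[20,12],[30,20],[36,12],[38,19],[45,20],[46,5],[50,0]]
[[13,6],[20,12],[30,20],[36,12],[38,19],[45,20],[46,5],[50,0]]
[[13,6],[20,12],[30,20],[36,12],[38,19],[45,20],[46,12],[50,0]]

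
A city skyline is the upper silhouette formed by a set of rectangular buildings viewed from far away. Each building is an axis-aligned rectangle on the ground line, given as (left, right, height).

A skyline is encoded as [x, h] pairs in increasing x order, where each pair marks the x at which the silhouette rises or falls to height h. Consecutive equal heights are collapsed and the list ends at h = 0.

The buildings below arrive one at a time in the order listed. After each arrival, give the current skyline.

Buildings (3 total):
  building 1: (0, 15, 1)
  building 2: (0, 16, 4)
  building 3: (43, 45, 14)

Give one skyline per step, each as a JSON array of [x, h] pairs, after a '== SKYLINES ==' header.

== SKYLINES ==
[[0,1],[15,0]]
[[0,4],[16,0]]
[[0,4],[16,0],[43,14],[45,0]]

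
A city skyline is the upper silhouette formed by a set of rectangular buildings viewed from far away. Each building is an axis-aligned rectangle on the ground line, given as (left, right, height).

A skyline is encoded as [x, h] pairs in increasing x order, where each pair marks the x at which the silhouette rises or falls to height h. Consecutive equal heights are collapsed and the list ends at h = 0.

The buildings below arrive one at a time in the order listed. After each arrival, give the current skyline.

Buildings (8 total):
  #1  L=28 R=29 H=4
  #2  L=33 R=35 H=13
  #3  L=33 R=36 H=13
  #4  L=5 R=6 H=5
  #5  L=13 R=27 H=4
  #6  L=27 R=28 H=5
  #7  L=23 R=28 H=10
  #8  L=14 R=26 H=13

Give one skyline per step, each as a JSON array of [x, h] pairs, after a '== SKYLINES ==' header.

== SKYLINES ==
[[28,4],[29,0]]
[[28,4],[29,0],[33,13],[35,0]]
[[28,4],[29,0],[33,13],[36,0]]
[[5,5],[6,0],[28,4],[29,0],[33,13],[36,0]]
[[5,5],[6,0],[13,4],[27,0],[28,4],[29,0],[33,13],[36,0]]
[[5,5],[6,0],[13,4],[27,5],[28,4],[29,0],[33,13],[36,0]]
[[5,5],[6,0],[13,4],[23,10],[28,4],[29,0],[33,13],[36,0]]
[[5,5],[6,0],[13,4],[14,13],[26,10],[28,4],[29,0],[33,13],[36,0]]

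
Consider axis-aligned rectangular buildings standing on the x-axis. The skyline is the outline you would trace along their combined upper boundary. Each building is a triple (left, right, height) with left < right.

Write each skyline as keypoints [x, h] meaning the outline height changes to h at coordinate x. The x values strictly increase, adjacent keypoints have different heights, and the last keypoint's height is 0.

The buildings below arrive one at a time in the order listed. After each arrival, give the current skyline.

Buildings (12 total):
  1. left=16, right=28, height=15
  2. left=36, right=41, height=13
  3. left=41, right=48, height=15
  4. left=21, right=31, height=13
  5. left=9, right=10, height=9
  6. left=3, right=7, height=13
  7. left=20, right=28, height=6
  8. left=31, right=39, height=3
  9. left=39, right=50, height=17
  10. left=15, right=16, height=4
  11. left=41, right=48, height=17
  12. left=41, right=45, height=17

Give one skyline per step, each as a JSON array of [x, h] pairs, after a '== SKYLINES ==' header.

== SKYLINES ==
[[16,15],[28,0]]
[[16,15],[28,0],[36,13],[41,0]]
[[16,15],[28,0],[36,13],[41,15],[48,0]]
[[16,15],[28,13],[31,0],[36,13],[41,15],[48,0]]
[[9,9],[10,0],[16,15],[28,13],[31,0],[36,13],[41,15],[48,0]]
[[3,13],[7,0],[9,9],[10,0],[16,15],[28,13],[31,0],[36,13],[41,15],[48,0]]
[[3,13],[7,0],[9,9],[10,0],[16,15],[28,13],[31,0],[36,13],[41,15],[48,0]]
[[3,13],[7,0],[9,9],[10,0],[16,15],[28,13],[31,3],[36,13],[41,15],[48,0]]
[[3,13],[7,0],[9,9],[10,0],[16,15],[28,13],[31,3],[36,13],[39,17],[50,0]]
[[3,13],[7,0],[9,9],[10,0],[15,4],[16,15],[28,13],[31,3],[36,13],[39,17],[50,0]]
[[3,13],[7,0],[9,9],[10,0],[15,4],[16,15],[28,13],[31,3],[36,13],[39,17],[50,0]]
[[3,13],[7,0],[9,9],[10,0],[15,4],[16,15],[28,13],[31,3],[36,13],[39,17],[50,0]]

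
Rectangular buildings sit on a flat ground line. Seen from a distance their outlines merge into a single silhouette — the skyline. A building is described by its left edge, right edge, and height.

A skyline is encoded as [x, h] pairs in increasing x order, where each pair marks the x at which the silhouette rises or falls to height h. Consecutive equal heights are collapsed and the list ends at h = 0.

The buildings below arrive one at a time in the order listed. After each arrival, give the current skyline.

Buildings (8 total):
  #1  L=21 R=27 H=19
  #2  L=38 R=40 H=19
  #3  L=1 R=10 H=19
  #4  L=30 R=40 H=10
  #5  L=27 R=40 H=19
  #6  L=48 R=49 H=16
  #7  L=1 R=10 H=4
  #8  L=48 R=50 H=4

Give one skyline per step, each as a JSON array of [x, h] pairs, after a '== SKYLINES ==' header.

== SKYLINES ==
[[21,19],[27,0]]
[[21,19],[27,0],[38,19],[40,0]]
[[1,19],[10,0],[21,19],[27,0],[38,19],[40,0]]
[[1,19],[10,0],[21,19],[27,0],[30,10],[38,19],[40,0]]
[[1,19],[10,0],[21,19],[40,0]]
[[1,19],[10,0],[21,19],[40,0],[48,16],[49,0]]
[[1,19],[10,0],[21,19],[40,0],[48,16],[49,0]]
[[1,19],[10,0],[21,19],[40,0],[48,16],[49,4],[50,0]]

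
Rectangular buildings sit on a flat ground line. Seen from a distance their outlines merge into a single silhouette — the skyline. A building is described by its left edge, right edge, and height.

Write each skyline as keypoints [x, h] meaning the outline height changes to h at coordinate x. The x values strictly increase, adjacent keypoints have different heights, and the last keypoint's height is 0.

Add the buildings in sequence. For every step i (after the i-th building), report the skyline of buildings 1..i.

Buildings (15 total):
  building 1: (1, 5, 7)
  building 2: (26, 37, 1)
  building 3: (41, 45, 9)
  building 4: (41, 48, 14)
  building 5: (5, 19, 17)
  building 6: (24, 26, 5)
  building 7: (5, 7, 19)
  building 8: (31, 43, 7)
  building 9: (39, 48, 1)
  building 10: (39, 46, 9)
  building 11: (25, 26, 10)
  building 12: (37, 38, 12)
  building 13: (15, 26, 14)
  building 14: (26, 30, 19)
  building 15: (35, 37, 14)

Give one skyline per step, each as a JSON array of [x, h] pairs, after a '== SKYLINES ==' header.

== SKYLINES ==
[[1,7],[5,0]]
[[1,7],[5,0],[26,1],[37,0]]
[[1,7],[5,0],[26,1],[37,0],[41,9],[45,0]]
[[1,7],[5,0],[26,1],[37,0],[41,14],[48,0]]
[[1,7],[5,17],[19,0],[26,1],[37,0],[41,14],[48,0]]
[[1,7],[5,17],[19,0],[24,5],[26,1],[37,0],[41,14],[48,0]]
[[1,7],[5,19],[7,17],[19,0],[24,5],[26,1],[37,0],[41,14],[48,0]]
[[1,7],[5,19],[7,17],[19,0],[24,5],[26,1],[31,7],[41,14],[48,0]]
[[1,7],[5,19],[7,17],[19,0],[24,5],[26,1],[31,7],[41,14],[48,0]]
[[1,7],[5,19],[7,17],[19,0],[24,5],[26,1],[31,7],[39,9],[41,14],[48,0]]
[[1,7],[5,19],[7,17],[19,0],[24,5],[25,10],[26,1],[31,7],[39,9],[41,14],[48,0]]
[[1,7],[5,19],[7,17],[19,0],[24,5],[25,10],[26,1],[31,7],[37,12],[38,7],[39,9],[41,14],[48,0]]
[[1,7],[5,19],[7,17],[19,14],[26,1],[31,7],[37,12],[38,7],[39,9],[41,14],[48,0]]
[[1,7],[5,19],[7,17],[19,14],[26,19],[30,1],[31,7],[37,12],[38,7],[39,9],[41,14],[48,0]]
[[1,7],[5,19],[7,17],[19,14],[26,19],[30,1],[31,7],[35,14],[37,12],[38,7],[39,9],[41,14],[48,0]]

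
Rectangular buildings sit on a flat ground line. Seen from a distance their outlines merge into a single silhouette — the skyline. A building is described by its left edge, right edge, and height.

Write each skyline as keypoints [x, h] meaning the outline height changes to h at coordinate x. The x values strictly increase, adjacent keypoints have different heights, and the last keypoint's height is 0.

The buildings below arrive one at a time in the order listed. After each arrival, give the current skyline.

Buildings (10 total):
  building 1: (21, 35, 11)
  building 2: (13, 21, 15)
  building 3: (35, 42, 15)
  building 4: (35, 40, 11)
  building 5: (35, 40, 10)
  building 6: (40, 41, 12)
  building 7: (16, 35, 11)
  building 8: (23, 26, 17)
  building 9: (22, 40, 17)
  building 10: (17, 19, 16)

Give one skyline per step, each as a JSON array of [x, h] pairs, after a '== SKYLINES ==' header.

== SKYLINES ==
[[21,11],[35,0]]
[[13,15],[21,11],[35,0]]
[[13,15],[21,11],[35,15],[42,0]]
[[13,15],[21,11],[35,15],[42,0]]
[[13,15],[21,11],[35,15],[42,0]]
[[13,15],[21,11],[35,15],[42,0]]
[[13,15],[21,11],[35,15],[42,0]]
[[13,15],[21,11],[23,17],[26,11],[35,15],[42,0]]
[[13,15],[21,11],[22,17],[40,15],[42,0]]
[[13,15],[17,16],[19,15],[21,11],[22,17],[40,15],[42,0]]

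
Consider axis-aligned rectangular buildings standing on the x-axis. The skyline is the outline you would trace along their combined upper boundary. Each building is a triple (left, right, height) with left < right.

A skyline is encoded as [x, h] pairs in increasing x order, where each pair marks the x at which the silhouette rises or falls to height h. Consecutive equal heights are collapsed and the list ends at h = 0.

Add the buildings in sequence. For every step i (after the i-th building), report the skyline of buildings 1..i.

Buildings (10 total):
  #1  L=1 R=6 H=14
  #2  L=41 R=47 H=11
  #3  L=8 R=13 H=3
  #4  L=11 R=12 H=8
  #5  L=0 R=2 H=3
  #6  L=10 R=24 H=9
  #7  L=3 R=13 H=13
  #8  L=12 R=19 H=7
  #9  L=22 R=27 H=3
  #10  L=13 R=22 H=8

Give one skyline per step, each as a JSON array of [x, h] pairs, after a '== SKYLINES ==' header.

== SKYLINES ==
[[1,14],[6,0]]
[[1,14],[6,0],[41,11],[47,0]]
[[1,14],[6,0],[8,3],[13,0],[41,11],[47,0]]
[[1,14],[6,0],[8,3],[11,8],[12,3],[13,0],[41,11],[47,0]]
[[0,3],[1,14],[6,0],[8,3],[11,8],[12,3],[13,0],[41,11],[47,0]]
[[0,3],[1,14],[6,0],[8,3],[10,9],[24,0],[41,11],[47,0]]
[[0,3],[1,14],[6,13],[13,9],[24,0],[41,11],[47,0]]
[[0,3],[1,14],[6,13],[13,9],[24,0],[41,11],[47,0]]
[[0,3],[1,14],[6,13],[13,9],[24,3],[27,0],[41,11],[47,0]]
[[0,3],[1,14],[6,13],[13,9],[24,3],[27,0],[41,11],[47,0]]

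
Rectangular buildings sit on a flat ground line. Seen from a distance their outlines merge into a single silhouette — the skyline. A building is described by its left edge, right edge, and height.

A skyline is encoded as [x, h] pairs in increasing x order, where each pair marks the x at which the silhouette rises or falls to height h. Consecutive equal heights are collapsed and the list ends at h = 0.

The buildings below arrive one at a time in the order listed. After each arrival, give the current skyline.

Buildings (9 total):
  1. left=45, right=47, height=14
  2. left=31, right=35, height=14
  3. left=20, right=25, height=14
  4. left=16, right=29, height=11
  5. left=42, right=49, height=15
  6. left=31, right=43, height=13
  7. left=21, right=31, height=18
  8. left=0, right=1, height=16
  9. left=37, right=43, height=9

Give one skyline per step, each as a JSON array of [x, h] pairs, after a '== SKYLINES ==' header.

== SKYLINES ==
[[45,14],[47,0]]
[[31,14],[35,0],[45,14],[47,0]]
[[20,14],[25,0],[31,14],[35,0],[45,14],[47,0]]
[[16,11],[20,14],[25,11],[29,0],[31,14],[35,0],[45,14],[47,0]]
[[16,11],[20,14],[25,11],[29,0],[31,14],[35,0],[42,15],[49,0]]
[[16,11],[20,14],[25,11],[29,0],[31,14],[35,13],[42,15],[49,0]]
[[16,11],[20,14],[21,18],[31,14],[35,13],[42,15],[49,0]]
[[0,16],[1,0],[16,11],[20,14],[21,18],[31,14],[35,13],[42,15],[49,0]]
[[0,16],[1,0],[16,11],[20,14],[21,18],[31,14],[35,13],[42,15],[49,0]]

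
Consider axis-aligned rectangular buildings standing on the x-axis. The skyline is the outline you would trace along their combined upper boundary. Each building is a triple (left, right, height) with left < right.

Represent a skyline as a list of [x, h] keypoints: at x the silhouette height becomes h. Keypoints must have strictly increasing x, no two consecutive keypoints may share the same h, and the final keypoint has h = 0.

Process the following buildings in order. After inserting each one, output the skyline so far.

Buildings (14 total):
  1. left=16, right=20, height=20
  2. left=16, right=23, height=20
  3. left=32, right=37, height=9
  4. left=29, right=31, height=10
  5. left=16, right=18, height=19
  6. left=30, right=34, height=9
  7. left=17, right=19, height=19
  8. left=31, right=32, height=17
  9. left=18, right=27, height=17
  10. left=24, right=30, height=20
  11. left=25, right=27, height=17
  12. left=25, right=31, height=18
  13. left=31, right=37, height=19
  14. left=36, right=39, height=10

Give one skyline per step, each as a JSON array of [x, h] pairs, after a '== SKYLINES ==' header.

== SKYLINES ==
[[16,20],[20,0]]
[[16,20],[23,0]]
[[16,20],[23,0],[32,9],[37,0]]
[[16,20],[23,0],[29,10],[31,0],[32,9],[37,0]]
[[16,20],[23,0],[29,10],[31,0],[32,9],[37,0]]
[[16,20],[23,0],[29,10],[31,9],[37,0]]
[[16,20],[23,0],[29,10],[31,9],[37,0]]
[[16,20],[23,0],[29,10],[31,17],[32,9],[37,0]]
[[16,20],[23,17],[27,0],[29,10],[31,17],[32,9],[37,0]]
[[16,20],[23,17],[24,20],[30,10],[31,17],[32,9],[37,0]]
[[16,20],[23,17],[24,20],[30,10],[31,17],[32,9],[37,0]]
[[16,20],[23,17],[24,20],[30,18],[31,17],[32,9],[37,0]]
[[16,20],[23,17],[24,20],[30,18],[31,19],[37,0]]
[[16,20],[23,17],[24,20],[30,18],[31,19],[37,10],[39,0]]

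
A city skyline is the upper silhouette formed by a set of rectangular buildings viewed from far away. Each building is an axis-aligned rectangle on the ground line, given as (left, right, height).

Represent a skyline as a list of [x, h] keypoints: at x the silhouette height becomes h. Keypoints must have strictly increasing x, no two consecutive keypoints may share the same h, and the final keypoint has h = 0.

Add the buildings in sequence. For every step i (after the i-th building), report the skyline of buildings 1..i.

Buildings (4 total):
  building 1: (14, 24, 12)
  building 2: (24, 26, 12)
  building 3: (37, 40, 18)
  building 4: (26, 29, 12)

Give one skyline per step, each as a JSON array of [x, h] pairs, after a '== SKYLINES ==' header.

== SKYLINES ==
[[14,12],[24,0]]
[[14,12],[26,0]]
[[14,12],[26,0],[37,18],[40,0]]
[[14,12],[29,0],[37,18],[40,0]]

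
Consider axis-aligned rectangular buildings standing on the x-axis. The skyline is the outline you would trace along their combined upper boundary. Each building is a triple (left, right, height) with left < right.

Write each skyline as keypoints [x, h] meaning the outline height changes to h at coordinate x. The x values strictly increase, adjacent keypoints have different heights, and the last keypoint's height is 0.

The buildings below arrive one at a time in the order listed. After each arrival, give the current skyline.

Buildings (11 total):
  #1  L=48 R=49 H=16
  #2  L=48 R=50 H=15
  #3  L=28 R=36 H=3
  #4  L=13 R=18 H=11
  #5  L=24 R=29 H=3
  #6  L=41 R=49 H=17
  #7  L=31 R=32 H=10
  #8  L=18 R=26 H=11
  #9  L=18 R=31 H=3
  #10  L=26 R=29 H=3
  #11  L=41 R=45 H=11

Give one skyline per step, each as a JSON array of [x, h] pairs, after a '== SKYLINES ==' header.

== SKYLINES ==
[[48,16],[49,0]]
[[48,16],[49,15],[50,0]]
[[28,3],[36,0],[48,16],[49,15],[50,0]]
[[13,11],[18,0],[28,3],[36,0],[48,16],[49,15],[50,0]]
[[13,11],[18,0],[24,3],[36,0],[48,16],[49,15],[50,0]]
[[13,11],[18,0],[24,3],[36,0],[41,17],[49,15],[50,0]]
[[13,11],[18,0],[24,3],[31,10],[32,3],[36,0],[41,17],[49,15],[50,0]]
[[13,11],[26,3],[31,10],[32,3],[36,0],[41,17],[49,15],[50,0]]
[[13,11],[26,3],[31,10],[32,3],[36,0],[41,17],[49,15],[50,0]]
[[13,11],[26,3],[31,10],[32,3],[36,0],[41,17],[49,15],[50,0]]
[[13,11],[26,3],[31,10],[32,3],[36,0],[41,17],[49,15],[50,0]]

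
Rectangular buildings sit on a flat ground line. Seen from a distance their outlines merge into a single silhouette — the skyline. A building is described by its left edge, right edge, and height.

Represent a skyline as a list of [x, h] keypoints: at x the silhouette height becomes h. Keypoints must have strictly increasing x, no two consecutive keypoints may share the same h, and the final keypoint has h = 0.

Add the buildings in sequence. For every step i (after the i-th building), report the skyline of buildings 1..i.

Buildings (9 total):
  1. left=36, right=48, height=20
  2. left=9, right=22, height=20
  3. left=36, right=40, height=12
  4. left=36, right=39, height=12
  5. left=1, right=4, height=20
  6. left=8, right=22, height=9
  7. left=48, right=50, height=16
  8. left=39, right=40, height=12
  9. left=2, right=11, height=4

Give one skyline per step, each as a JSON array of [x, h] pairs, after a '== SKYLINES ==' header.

== SKYLINES ==
[[36,20],[48,0]]
[[9,20],[22,0],[36,20],[48,0]]
[[9,20],[22,0],[36,20],[48,0]]
[[9,20],[22,0],[36,20],[48,0]]
[[1,20],[4,0],[9,20],[22,0],[36,20],[48,0]]
[[1,20],[4,0],[8,9],[9,20],[22,0],[36,20],[48,0]]
[[1,20],[4,0],[8,9],[9,20],[22,0],[36,20],[48,16],[50,0]]
[[1,20],[4,0],[8,9],[9,20],[22,0],[36,20],[48,16],[50,0]]
[[1,20],[4,4],[8,9],[9,20],[22,0],[36,20],[48,16],[50,0]]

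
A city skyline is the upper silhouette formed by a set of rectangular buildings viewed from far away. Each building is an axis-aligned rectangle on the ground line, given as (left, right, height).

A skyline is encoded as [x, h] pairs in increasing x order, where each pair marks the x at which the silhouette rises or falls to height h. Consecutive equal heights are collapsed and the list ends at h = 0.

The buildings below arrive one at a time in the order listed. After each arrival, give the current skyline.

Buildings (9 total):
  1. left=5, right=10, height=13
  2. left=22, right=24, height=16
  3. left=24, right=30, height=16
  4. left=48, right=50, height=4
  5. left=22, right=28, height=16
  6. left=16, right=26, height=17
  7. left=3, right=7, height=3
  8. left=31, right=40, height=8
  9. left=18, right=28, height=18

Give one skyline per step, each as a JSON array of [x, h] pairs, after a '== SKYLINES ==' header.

== SKYLINES ==
[[5,13],[10,0]]
[[5,13],[10,0],[22,16],[24,0]]
[[5,13],[10,0],[22,16],[30,0]]
[[5,13],[10,0],[22,16],[30,0],[48,4],[50,0]]
[[5,13],[10,0],[22,16],[30,0],[48,4],[50,0]]
[[5,13],[10,0],[16,17],[26,16],[30,0],[48,4],[50,0]]
[[3,3],[5,13],[10,0],[16,17],[26,16],[30,0],[48,4],[50,0]]
[[3,3],[5,13],[10,0],[16,17],[26,16],[30,0],[31,8],[40,0],[48,4],[50,0]]
[[3,3],[5,13],[10,0],[16,17],[18,18],[28,16],[30,0],[31,8],[40,0],[48,4],[50,0]]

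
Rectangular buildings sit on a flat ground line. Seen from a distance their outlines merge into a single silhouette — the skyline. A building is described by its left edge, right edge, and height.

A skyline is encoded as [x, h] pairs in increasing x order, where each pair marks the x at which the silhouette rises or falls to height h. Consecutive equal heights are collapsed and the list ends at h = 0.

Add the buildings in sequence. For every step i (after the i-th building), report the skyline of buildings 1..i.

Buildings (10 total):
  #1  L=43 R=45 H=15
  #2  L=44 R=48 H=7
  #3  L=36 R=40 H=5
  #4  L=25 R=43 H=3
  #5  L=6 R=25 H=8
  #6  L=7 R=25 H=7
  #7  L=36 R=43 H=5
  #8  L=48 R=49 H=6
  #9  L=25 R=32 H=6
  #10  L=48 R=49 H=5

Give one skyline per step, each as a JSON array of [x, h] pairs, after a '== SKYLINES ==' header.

== SKYLINES ==
[[43,15],[45,0]]
[[43,15],[45,7],[48,0]]
[[36,5],[40,0],[43,15],[45,7],[48,0]]
[[25,3],[36,5],[40,3],[43,15],[45,7],[48,0]]
[[6,8],[25,3],[36,5],[40,3],[43,15],[45,7],[48,0]]
[[6,8],[25,3],[36,5],[40,3],[43,15],[45,7],[48,0]]
[[6,8],[25,3],[36,5],[43,15],[45,7],[48,0]]
[[6,8],[25,3],[36,5],[43,15],[45,7],[48,6],[49,0]]
[[6,8],[25,6],[32,3],[36,5],[43,15],[45,7],[48,6],[49,0]]
[[6,8],[25,6],[32,3],[36,5],[43,15],[45,7],[48,6],[49,0]]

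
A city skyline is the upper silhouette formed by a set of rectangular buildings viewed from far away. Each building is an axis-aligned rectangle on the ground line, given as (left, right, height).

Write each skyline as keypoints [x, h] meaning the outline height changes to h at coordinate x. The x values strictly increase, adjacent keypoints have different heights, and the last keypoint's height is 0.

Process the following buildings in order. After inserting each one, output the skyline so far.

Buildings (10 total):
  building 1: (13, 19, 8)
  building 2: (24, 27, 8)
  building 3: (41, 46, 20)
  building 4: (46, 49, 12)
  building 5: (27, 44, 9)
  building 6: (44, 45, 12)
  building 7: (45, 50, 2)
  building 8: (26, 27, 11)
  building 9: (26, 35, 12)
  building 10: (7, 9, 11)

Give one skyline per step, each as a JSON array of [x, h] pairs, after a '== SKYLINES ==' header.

== SKYLINES ==
[[13,8],[19,0]]
[[13,8],[19,0],[24,8],[27,0]]
[[13,8],[19,0],[24,8],[27,0],[41,20],[46,0]]
[[13,8],[19,0],[24,8],[27,0],[41,20],[46,12],[49,0]]
[[13,8],[19,0],[24,8],[27,9],[41,20],[46,12],[49,0]]
[[13,8],[19,0],[24,8],[27,9],[41,20],[46,12],[49,0]]
[[13,8],[19,0],[24,8],[27,9],[41,20],[46,12],[49,2],[50,0]]
[[13,8],[19,0],[24,8],[26,11],[27,9],[41,20],[46,12],[49,2],[50,0]]
[[13,8],[19,0],[24,8],[26,12],[35,9],[41,20],[46,12],[49,2],[50,0]]
[[7,11],[9,0],[13,8],[19,0],[24,8],[26,12],[35,9],[41,20],[46,12],[49,2],[50,0]]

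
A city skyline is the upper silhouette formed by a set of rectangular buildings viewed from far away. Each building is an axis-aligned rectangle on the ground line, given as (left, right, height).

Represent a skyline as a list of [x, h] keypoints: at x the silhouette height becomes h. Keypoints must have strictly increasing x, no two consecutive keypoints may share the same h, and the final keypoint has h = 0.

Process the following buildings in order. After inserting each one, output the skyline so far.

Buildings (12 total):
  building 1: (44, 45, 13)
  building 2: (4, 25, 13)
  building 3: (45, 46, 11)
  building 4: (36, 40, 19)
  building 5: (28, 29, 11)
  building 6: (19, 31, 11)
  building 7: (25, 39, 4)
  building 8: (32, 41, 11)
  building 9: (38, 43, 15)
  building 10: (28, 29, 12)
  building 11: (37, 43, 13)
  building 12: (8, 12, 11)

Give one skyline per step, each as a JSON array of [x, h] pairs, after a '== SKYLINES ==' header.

== SKYLINES ==
[[44,13],[45,0]]
[[4,13],[25,0],[44,13],[45,0]]
[[4,13],[25,0],[44,13],[45,11],[46,0]]
[[4,13],[25,0],[36,19],[40,0],[44,13],[45,11],[46,0]]
[[4,13],[25,0],[28,11],[29,0],[36,19],[40,0],[44,13],[45,11],[46,0]]
[[4,13],[25,11],[31,0],[36,19],[40,0],[44,13],[45,11],[46,0]]
[[4,13],[25,11],[31,4],[36,19],[40,0],[44,13],[45,11],[46,0]]
[[4,13],[25,11],[31,4],[32,11],[36,19],[40,11],[41,0],[44,13],[45,11],[46,0]]
[[4,13],[25,11],[31,4],[32,11],[36,19],[40,15],[43,0],[44,13],[45,11],[46,0]]
[[4,13],[25,11],[28,12],[29,11],[31,4],[32,11],[36,19],[40,15],[43,0],[44,13],[45,11],[46,0]]
[[4,13],[25,11],[28,12],[29,11],[31,4],[32,11],[36,19],[40,15],[43,0],[44,13],[45,11],[46,0]]
[[4,13],[25,11],[28,12],[29,11],[31,4],[32,11],[36,19],[40,15],[43,0],[44,13],[45,11],[46,0]]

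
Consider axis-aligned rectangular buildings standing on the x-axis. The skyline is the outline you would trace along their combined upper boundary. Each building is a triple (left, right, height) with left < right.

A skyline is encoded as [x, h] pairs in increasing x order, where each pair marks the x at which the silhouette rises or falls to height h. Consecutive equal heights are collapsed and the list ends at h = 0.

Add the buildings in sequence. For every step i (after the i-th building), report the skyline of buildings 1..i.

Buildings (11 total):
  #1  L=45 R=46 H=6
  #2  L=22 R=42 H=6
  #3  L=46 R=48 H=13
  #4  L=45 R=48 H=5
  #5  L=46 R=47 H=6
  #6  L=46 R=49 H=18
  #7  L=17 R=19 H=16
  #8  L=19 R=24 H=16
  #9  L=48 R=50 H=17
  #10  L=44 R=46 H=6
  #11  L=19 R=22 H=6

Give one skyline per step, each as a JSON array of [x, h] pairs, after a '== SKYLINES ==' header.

== SKYLINES ==
[[45,6],[46,0]]
[[22,6],[42,0],[45,6],[46,0]]
[[22,6],[42,0],[45,6],[46,13],[48,0]]
[[22,6],[42,0],[45,6],[46,13],[48,0]]
[[22,6],[42,0],[45,6],[46,13],[48,0]]
[[22,6],[42,0],[45,6],[46,18],[49,0]]
[[17,16],[19,0],[22,6],[42,0],[45,6],[46,18],[49,0]]
[[17,16],[24,6],[42,0],[45,6],[46,18],[49,0]]
[[17,16],[24,6],[42,0],[45,6],[46,18],[49,17],[50,0]]
[[17,16],[24,6],[42,0],[44,6],[46,18],[49,17],[50,0]]
[[17,16],[24,6],[42,0],[44,6],[46,18],[49,17],[50,0]]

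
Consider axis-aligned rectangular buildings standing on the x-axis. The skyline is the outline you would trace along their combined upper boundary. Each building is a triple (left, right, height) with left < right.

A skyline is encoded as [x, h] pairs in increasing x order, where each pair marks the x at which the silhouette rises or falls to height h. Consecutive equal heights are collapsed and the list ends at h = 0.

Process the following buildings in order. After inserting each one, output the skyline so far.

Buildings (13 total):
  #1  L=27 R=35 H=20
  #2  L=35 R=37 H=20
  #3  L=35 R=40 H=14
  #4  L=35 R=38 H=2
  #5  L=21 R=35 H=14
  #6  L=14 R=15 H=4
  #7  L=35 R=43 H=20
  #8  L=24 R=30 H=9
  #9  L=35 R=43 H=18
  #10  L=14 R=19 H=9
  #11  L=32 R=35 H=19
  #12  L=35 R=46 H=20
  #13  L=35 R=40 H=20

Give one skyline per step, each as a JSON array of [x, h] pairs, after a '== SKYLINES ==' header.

== SKYLINES ==
[[27,20],[35,0]]
[[27,20],[37,0]]
[[27,20],[37,14],[40,0]]
[[27,20],[37,14],[40,0]]
[[21,14],[27,20],[37,14],[40,0]]
[[14,4],[15,0],[21,14],[27,20],[37,14],[40,0]]
[[14,4],[15,0],[21,14],[27,20],[43,0]]
[[14,4],[15,0],[21,14],[27,20],[43,0]]
[[14,4],[15,0],[21,14],[27,20],[43,0]]
[[14,9],[19,0],[21,14],[27,20],[43,0]]
[[14,9],[19,0],[21,14],[27,20],[43,0]]
[[14,9],[19,0],[21,14],[27,20],[46,0]]
[[14,9],[19,0],[21,14],[27,20],[46,0]]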